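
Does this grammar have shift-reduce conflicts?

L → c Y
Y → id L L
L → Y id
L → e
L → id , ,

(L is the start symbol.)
No shift-reduce conflicts

A shift-reduce conflict occurs when an LR(0) state has both:
  - a complete (reduce) item [A → α .] (dot at the end), and
  - a shift item [B → β . c γ] (dot before a terminal).

Augment with L' → L and build the canonical LR(0) collection (I0 = CLOSURE({[L' → . L]}), then GOTO on every symbol after a dot until no new states appear). It has 13 states:
  I0: { [L → . Y id], [L → . c Y], [L → . e], [L → . id , ,], [L' → . L], [Y → . id L L] }  — shift
  I1: { [L' → L .] }  — accept
  I2: { [L → Y . id] }  — shift
  I3: { [L → c . Y], [Y → . id L L] }  — shift
  I4: { [L → e .] }  — reduce
  I5: { [L → . Y id], [L → . c Y], [L → . e], [L → . id , ,], [L → id . , ,], [Y → . id L L], [Y → id . L L] }  — shift
  I6: { [L → id , . ,] }  — shift
  I7: { [L → . Y id], [L → . c Y], [L → . e], [L → . id , ,], [Y → . id L L], [Y → id L . L] }  — shift
  I8: { [Y → id L L .] }  — reduce
  I9: { [L → id , , .] }  — reduce
  I10: { [L → c Y .] }  — reduce
  I11: { [L → . Y id], [L → . c Y], [L → . e], [L → . id , ,], [Y → . id L L], [Y → id . L L] }  — shift
  I12: { [L → Y id .] }  — reduce

No state contains both a complete item and a shift item.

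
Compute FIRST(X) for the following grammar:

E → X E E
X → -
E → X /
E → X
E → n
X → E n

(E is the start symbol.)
{ '-', 'n' }

To compute FIRST(X), examine every production with X on the left-hand side, reading each right-hand side left to right until a non-nullable symbol is reached.

FIRST sets of the other non-terminals involved (by the same procedure, iterated to a fixed point):
  FIRST(E) = { '-', 'n' }

From X → -:
  - '-' is a terminal: add '-' and stop
From X → E n:
  - E is a non-terminal: add FIRST(E) \ {ε} = { '-', 'n' }
    E is not nullable, so stop

Collecting: FIRST(X) = { '-', 'n' }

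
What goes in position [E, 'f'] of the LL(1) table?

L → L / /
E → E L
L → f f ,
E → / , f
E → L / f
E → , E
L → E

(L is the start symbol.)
To find M[E, 'f'], we find productions for E where 'f' is in the predict set (PREDICT(N → α) = (FIRST(α) \ {ε}) ∪ (FOLLOW(N) if α ⇒* ε)).

Relevant sets:
  FIRST(E) = { ',', '/', 'f' }
  FIRST(L) = { ',', '/', 'f' }

E → E L: PREDICT = { ',', '/', 'f' }
  'f' is in predict set, so this production goes in M[E, 'f']
E → / , f: PREDICT = { '/' }
E → L / f: PREDICT = { ',', '/', 'f' }
  'f' is in predict set, so this production goes in M[E, 'f']
E → , E: PREDICT = { ',' }

M[E, 'f'] = E → E L, E → L / f  (a multiply-defined cell — the grammar is not LL(1))

Answer: E → E L, E → L / f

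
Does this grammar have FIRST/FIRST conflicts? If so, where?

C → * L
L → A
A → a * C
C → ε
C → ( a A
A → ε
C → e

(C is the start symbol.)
A FIRST/FIRST conflict occurs when two productions N → α and N → β for the same non-terminal have FIRST(α) ∩ FIRST(β) ≠ ∅ (with ε ∈ FIRST of a nullable right-hand side, so two nullable alternatives also conflict).

Productions for C:
  C → * L: FIRST = { '*' }
  C → ε: FIRST = { ε }
  C → ( a A: FIRST = { '(' }
  C → e: FIRST = { 'e' }
Productions for A:
  A → a * C: FIRST = { 'a' }
  A → ε: FIRST = { ε }
L has only one production, so no FIRST/FIRST conflict is possible there.

All alternatives of each non-terminal have pairwise disjoint FIRST sets.

Answer: No FIRST/FIRST conflicts.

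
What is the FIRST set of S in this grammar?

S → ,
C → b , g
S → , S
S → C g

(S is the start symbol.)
FIRST sets of the other non-terminals involved (by the same procedure, iterated to a fixed point):
  FIRST(C) = { 'b' }

From S → ,:
  - ',' is a terminal: add ',' and stop
From S → , S:
  - ',' is a terminal: add ',' and stop
From S → C g:
  - C is a non-terminal: add FIRST(C) \ {ε} = { 'b' }
    C is not nullable, so stop

Collecting: FIRST(S) = { ',', 'b' }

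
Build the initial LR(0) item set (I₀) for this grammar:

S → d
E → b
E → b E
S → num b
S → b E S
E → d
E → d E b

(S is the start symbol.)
First, augment the grammar with S' → S
I₀ = CLOSURE({ [S' → . S] }):
  [S' → . S] has the dot before S: add [S → . d], [S → . num b], [S → . b E S]
No further items can be added.

I₀ = { [S → . b E S], [S → . d], [S → . num b], [S' → . S] }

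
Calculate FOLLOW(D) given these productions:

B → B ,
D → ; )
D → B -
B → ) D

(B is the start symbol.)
{ $, ',', '-' }

To compute FOLLOW(D), find every occurrence of D on a right-hand side N → α D β: add FIRST(β) \ {ε}, and if β is empty or nullable also add FOLLOW(N). Iterate to a fixed point.

In B → ) D: D is at the end, add FOLLOW(B)

The FOLLOW sets referred to above (computed the same way, to a fixed point):
  FOLLOW(B) = { $, ',', '-' }

Taking the union: FOLLOW(D) = { $, ',', '-' }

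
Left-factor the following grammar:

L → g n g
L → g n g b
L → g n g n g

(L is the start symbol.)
Left-factoring transforms A → αβ₁ | αβ₂ into A → αA' and A' → β₁ | β₂
(α is the longest common prefix among the alternatives). Repeat until
no nonterminal has two alternatives with a common prefix.

Round 1: L has alternatives sharing prefix 'g n g'. Introduce L': L → g n g L'
  Add: L' → ε
  Add: L' → b
  Add: L' → n g

No remaining common prefixes — done.

Resulting grammar:
L → g n g L'
L' → ε
L' → b
L' → n g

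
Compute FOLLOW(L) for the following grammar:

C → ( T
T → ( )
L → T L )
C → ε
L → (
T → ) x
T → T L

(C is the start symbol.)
To compute FOLLOW(L), find every occurrence of L on a right-hand side N → α L β: add FIRST(β) \ {ε}, and if β is empty or nullable also add FOLLOW(N). Iterate to a fixed point.

In L → T L ): L is followed by ')', add FIRST(')') \ {ε} = { ')' }
In T → T L: L is at the end, add FOLLOW(T)

The FOLLOW sets referred to above (computed the same way, to a fixed point):
  FOLLOW(T) = { $, '(', ')' }

Taking the union: FOLLOW(L) = { $, '(', ')' }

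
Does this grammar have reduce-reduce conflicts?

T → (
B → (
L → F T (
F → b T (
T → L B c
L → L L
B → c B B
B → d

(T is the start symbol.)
No reduce-reduce conflicts

A reduce-reduce conflict occurs when an LR(0) state has two complete items [A → α .] and [B → β .] — both call for a reduction, and with no lookahead the parser cannot choose between them.

Augment with T' → T and build the canonical LR(0) collection (I0 = CLOSURE({[T' → . T]}), then GOTO on every symbol after a dot until no new states appear). It has 18 states:
  I0: { [F → . b T (], [L → . F T (], [L → . L L], [T → . (], [T → . L B c], [T' → . T] }  — shift
  I1: { [T → ( .] }  — reduce
  I2: { [F → . b T (], [L → . F T (], [L → . L L], [L → F . T (], [T → . (], [T → . L B c] }  — shift
  I3: { [B → . (], [B → . c B B], [B → . d], [F → . b T (], [L → . F T (], [L → . L L], [L → L . L], [T → L . B c] }  — shift
  I4: { [T' → T .] }  — accept
  I5: { [F → . b T (], [F → b . T (], [L → . F T (], [L → . L L], [T → . (], [T → . L B c] }  — shift
  I6: { [F → b T . (] }  — shift
  I7: { [F → b T ( .] }  — reduce
  I8: { [B → ( .] }  — reduce
  I9: { [T → L B . c] }  — shift
  I10: { [F → . b T (], [L → . F T (], [L → . L L], [L → L . L], [L → L L .] }  — shift, reduce
  I11: { [B → . (], [B → . c B B], [B → . d], [B → c . B B] }  — shift
  I12: { [B → d .] }  — reduce
  I13: { [B → . (], [B → . c B B], [B → . d], [B → c B . B] }  — shift
  I14: { [B → c B B .] }  — reduce
  I15: { [T → L B c .] }  — reduce
  I16: { [L → F T . (] }  — shift
  I17: { [L → F T ( .] }  — reduce

No state contains more than one complete item.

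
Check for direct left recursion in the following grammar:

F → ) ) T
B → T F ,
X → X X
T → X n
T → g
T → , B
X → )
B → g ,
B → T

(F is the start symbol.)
Yes, X is left-recursive

Direct left recursion occurs when N → N α for some non-terminal N (the right-hand side begins with the left-hand side itself).

F → ) ) T: starts with ')'
B → T F ,: starts with T
X → X X: LEFT RECURSIVE (starts with X)
T → X n: starts with X
T → g: starts with g
T → , B: starts with ','
X → ): starts with ')'
B → g ,: starts with g
B → T: starts with T

The grammar has direct left recursion on: X.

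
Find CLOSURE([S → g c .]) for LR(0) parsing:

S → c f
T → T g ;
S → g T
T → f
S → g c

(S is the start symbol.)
{ [S → g c .] }

Start with: [S → g c .]
The dot is at the end, so nothing is added.

CLOSURE = { [S → g c .] }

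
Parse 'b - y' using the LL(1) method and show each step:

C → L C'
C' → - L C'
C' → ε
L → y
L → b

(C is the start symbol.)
Stack is shown with the top on the left.

Stack     Input    Action
-------------------------
C $       b - y $  output C → L C'
L C' $    b - y $  output L → b
b C' $    b - y $  match 'b'
C' $      - y $    output C' → - L C'
- L C' $  - y $    match '-'
L C' $    y $      output L → y
y C' $    y $      match 'y'
C' $      $        output C' → ε
$         $        accept

The string is accepted.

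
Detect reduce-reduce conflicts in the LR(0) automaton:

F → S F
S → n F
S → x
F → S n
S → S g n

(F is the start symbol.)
No reduce-reduce conflicts

A reduce-reduce conflict occurs when an LR(0) state has two complete items [A → α .] and [B → β .] — both call for a reduction, and with no lookahead the parser cannot choose between them.

Augment with F' → F and build the canonical LR(0) collection (I0 = CLOSURE({[F' → . F]}), then GOTO on every symbol after a dot until no new states appear). It has 10 states:
  I0: { [F → . S F], [F → . S n], [F' → . F], [S → . S g n], [S → . n F], [S → . x] }  — shift
  I1: { [F' → F .] }  — accept
  I2: { [F → . S F], [F → . S n], [F → S . F], [F → S . n], [S → . S g n], [S → . n F], [S → . x], [S → S . g n] }  — shift
  I3: { [F → . S F], [F → . S n], [S → . S g n], [S → . n F], [S → . x], [S → n . F] }  — shift
  I4: { [S → x .] }  — reduce
  I5: { [S → n F .] }  — reduce
  I6: { [F → S F .] }  — reduce
  I7: { [S → S g . n] }  — shift
  I8: { [F → . S F], [F → . S n], [F → S n .], [S → . S g n], [S → . n F], [S → . x], [S → n . F] }  — shift, reduce
  I9: { [S → S g n .] }  — reduce

No state contains more than one complete item.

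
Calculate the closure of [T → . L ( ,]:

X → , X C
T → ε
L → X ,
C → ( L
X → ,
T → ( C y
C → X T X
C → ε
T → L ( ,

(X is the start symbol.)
Start with: [T → . L ( ,]
  [T → . L ( ,] has the dot before L: add [L → . X ,]
  [L → . X ,] has the dot before X: add [X → . , X C], [X → . ,]
No further items can be added.

CLOSURE = { [L → . X ,], [T → . L ( ,], [X → . , X C], [X → . ,] }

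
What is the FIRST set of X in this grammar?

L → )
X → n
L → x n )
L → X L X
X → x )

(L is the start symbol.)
{ 'n', 'x' }

From X → n:
  - n is a terminal: add 'n' and stop
From X → x ):
  - x is a terminal: add 'x' and stop

Collecting: FIRST(X) = { 'n', 'x' }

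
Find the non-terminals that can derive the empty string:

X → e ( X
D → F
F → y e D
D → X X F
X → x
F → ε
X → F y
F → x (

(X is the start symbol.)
ε-productions: F → ε
So F is immediately nullable.
D → F: every symbol on the right is nullable, so D is nullable too.
No further non-terminal can be added: every production for the remaining non-terminals contains a terminal or a non-nullable non-terminal.
Nullable = { 'D', 'F' }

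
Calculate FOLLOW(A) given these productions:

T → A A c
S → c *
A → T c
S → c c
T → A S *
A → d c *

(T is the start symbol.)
To compute FOLLOW(A), find every occurrence of A on a right-hand side N → α A β: add FIRST(β) \ {ε}, and if β is empty or nullable also add FOLLOW(N). Iterate to a fixed point.

In T → A A c: A is followed by A c, add FIRST(A c) \ {ε} = { 'd' }
In T → A A c: A is followed by c, add FIRST(c) \ {ε} = { 'c' }
In T → A S *: A is followed by S '*', add FIRST(S '*') \ {ε} = { 'c' }

Taking the union: FOLLOW(A) = { 'c', 'd' }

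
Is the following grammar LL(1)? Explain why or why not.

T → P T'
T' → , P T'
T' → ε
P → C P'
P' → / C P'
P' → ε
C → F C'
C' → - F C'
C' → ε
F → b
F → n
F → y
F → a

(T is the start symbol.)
A grammar is LL(1) if for each non-terminal N with multiple productions, the predict sets of those productions are pairwise disjoint, where PREDICT(N → α) = (FIRST(α) \ {ε}) ∪ (FOLLOW(N) if α ⇒* ε).

Relevant sets:
  FOLLOW(T') = { $ }
  FOLLOW(P') = { $, ',' }
  FOLLOW(C') = { $, ',', '/' }

For T':
  PREDICT(T' → ',' P T') = { ',' }
  PREDICT(T' → ε) = { $ }
For P':
  PREDICT(P' → '/' C P') = { '/' }
  PREDICT(P' → ε) = { $, ',' }
For C':
  PREDICT(C' → '-' F C') = { '-' }
  PREDICT(C' → ε) = { $, ',', '/' }
For F:
  PREDICT(F → b) = { 'b' }
  PREDICT(F → n) = { 'n' }
  PREDICT(F → y) = { 'y' }
  PREDICT(F → a) = { 'a' }
T, P, C have a single production, so nothing to check there.

All predict sets are disjoint. The grammar IS LL(1).

Answer: Yes, the grammar is LL(1).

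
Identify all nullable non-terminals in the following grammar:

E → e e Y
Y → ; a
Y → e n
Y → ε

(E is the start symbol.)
A non-terminal is nullable if it can derive ε (the empty string): either it has an ε-production, or it has a production whose right-hand side consists entirely of nullable non-terminals.

ε-productions: Y → ε
So Y is immediately nullable.
No further non-terminal can be added: every production for the remaining non-terminals contains a terminal or a non-nullable non-terminal.
Nullable = { 'Y' }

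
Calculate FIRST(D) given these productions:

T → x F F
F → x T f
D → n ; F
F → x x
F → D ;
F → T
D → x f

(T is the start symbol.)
From D → n ; F:
  - n is a terminal: add 'n' and stop
From D → x f:
  - x is a terminal: add 'x' and stop

Collecting: FIRST(D) = { 'n', 'x' }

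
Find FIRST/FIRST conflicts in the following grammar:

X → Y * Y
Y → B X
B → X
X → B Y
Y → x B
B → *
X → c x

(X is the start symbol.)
A FIRST/FIRST conflict occurs when two productions N → α and N → β for the same non-terminal have FIRST(α) ∩ FIRST(β) ≠ ∅ (with ε ∈ FIRST of a nullable right-hand side, so two nullable alternatives also conflict).

FIRST sets of the non-terminals at (or reachable through a nullable prefix from) the front of some alternative:
  FIRST(Y) = { '*', 'c', 'x' }
  FIRST(B) = { '*', 'c', 'x' }
  FIRST(X) = { '*', 'c', 'x' }

Productions for X:
  X → Y * Y: FIRST = { '*', 'c', 'x' }
  X → B Y: FIRST = { '*', 'c', 'x' }
  X → c x: FIRST = { 'c' }
Productions for Y:
  Y → B X: FIRST = { '*', 'c', 'x' }
  Y → x B: FIRST = { 'x' }
Productions for B:
  B → X: FIRST = { '*', 'c', 'x' }
  B → *: FIRST = { '*' }

Conflict for X: X → Y * Y and X → B Y
  Overlap: { '*', 'c', 'x' }
Conflict for X: X → Y * Y and X → c x
  Overlap: { 'c' }
Conflict for X: X → B Y and X → c x
  Overlap: { 'c' }
Conflict for Y: Y → B X and Y → x B
  Overlap: { 'x' }
Conflict for B: B → X and B → *
  Overlap: { '*' }

Answer: Yes. X → Y '*' Y / X → B Y on { '*', 'c', 'x' }; X → Y '*' Y / X → c x on { 'c' }; X → B Y / X → c x on { 'c' }; Y → B X / Y → x B on { 'x' }; B → X / B → '*' on { '*' }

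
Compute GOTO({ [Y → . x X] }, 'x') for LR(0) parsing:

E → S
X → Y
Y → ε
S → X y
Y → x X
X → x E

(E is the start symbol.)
GOTO(I, 'x') = CLOSURE({ [A → αX.β] : [A → α.Xβ] ∈ I, X = 'x' })

Items with dot before 'x', with the dot advanced:
  [Y → . x X] → [Y → x . X]
Closure of the advanced items:
  [Y → x . X] has the dot before X: add [X → . Y], [X → . x E]
  [X → . Y] has the dot before Y: add [Y → .], [Y → . x X]

GOTO = { [X → . Y], [X → . x E], [Y → . x X], [Y → .], [Y → x . X] }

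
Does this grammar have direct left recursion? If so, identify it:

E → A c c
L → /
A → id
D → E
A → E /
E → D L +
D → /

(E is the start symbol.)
E → A c c: starts with A
L → /: starts with '/'
A → id: starts with id
D → E: starts with E
A → E /: starts with E
E → D L +: starts with D
D → /: starts with '/'

No direct left recursion found.

Answer: No direct left recursion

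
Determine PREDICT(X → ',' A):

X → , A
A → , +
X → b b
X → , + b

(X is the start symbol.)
{ ',' }

PREDICT(X → ',' A) = (FIRST(RHS) \ {ε}) ∪ (FOLLOW(X) if ε ∈ FIRST(RHS), i.e. RHS ⇒* ε)
FIRST(',' A) = { ',' }
ε ∉ FIRST(',' A), so FOLLOW(X) is not added.
PREDICT(X → ',' A) = { ',' }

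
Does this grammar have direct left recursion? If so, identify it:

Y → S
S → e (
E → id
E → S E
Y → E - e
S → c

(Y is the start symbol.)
Y → S: starts with S
S → e (: starts with e
E → id: starts with id
E → S E: starts with S
Y → E - e: starts with E
S → c: starts with c

No direct left recursion found.

Answer: No direct left recursion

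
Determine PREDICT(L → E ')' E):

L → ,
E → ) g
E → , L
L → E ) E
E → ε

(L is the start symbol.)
PREDICT(L → E ')' E) = (FIRST(RHS) \ {ε}) ∪ (FOLLOW(L) if ε ∈ FIRST(RHS), i.e. RHS ⇒* ε)
FIRST(E) = { ')', ',', ε }
FIRST(E ')' E) = { ')', ',' }
ε ∉ FIRST(E ')' E), so FOLLOW(L) is not added.
PREDICT(L → E ')' E) = { ')', ',' }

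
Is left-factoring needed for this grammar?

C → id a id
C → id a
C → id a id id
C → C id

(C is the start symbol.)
Left-factoring is needed when two productions for the same non-terminal
share a common prefix on the right-hand side.

Productions for C:
  C → id a id
  C → id a
  C → id a id id
  C → C id

Found common prefix 'id a' in productions for C

Answer: Yes, C has productions with common prefix 'id a'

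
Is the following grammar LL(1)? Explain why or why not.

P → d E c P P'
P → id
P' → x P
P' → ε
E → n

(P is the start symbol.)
Relevant sets:
  FOLLOW(P') = { $, 'x' }

For P:
  PREDICT(P → d E c P P') = { 'd' }
  PREDICT(P → id) = { 'id' }
For P':
  PREDICT(P' → x P) = { 'x' }
  PREDICT(P' → ε) = { $, 'x' }
E has a single production, so nothing to check there.

Conflict found: Predict set conflict for P': { 'x' }
The grammar is NOT LL(1).

Answer: No. Predict set conflict for P': { 'x' }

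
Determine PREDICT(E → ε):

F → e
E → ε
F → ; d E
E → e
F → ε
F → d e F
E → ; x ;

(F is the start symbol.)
{ $ }

PREDICT(E → ε) = (FIRST(RHS) \ {ε}) ∪ (FOLLOW(E) if ε ∈ FIRST(RHS), i.e. RHS ⇒* ε)
The right-hand side is ε (FIRST(ε) = { ε }), so the predict set is FOLLOW(E) = { $ }
PREDICT(E → ε) = { $ }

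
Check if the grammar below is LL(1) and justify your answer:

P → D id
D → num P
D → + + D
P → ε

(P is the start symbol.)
Relevant sets:
  FIRST(D) = { '+', 'num' }
  FOLLOW(P) = { $, 'id' }

For P:
  PREDICT(P → D id) = { '+', 'num' }
  PREDICT(P → ε) = { $, 'id' }
For D:
  PREDICT(D → num P) = { 'num' }
  PREDICT(D → '+' '+' D) = { '+' }

All predict sets are disjoint. The grammar IS LL(1).

Answer: Yes, the grammar is LL(1).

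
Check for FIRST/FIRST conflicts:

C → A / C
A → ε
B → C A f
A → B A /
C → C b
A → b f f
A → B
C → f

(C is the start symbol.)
Yes. C → A '/' C / C → C b on { '/', 'b', 'f' }; C → A '/' C / C → f on { 'f' }; C → C b / C → f on { 'f' }; A → B A '/' / A → b f f on { 'b' }; A → B A '/' / A → B on { '/', 'b', 'f' }; A → b f f / A → B on { 'b' }

A FIRST/FIRST conflict occurs when two productions N → α and N → β for the same non-terminal have FIRST(α) ∩ FIRST(β) ≠ ∅ (with ε ∈ FIRST of a nullable right-hand side, so two nullable alternatives also conflict).

FIRST sets of the non-terminals at (or reachable through a nullable prefix from) the front of some alternative:
  FIRST(A) = { '/', 'b', 'f', ε }
  FIRST(C) = { '/', 'b', 'f' }
  FIRST(B) = { '/', 'b', 'f' }

Productions for C:
  C → A / C: FIRST = { '/', 'b', 'f' }
  C → C b: FIRST = { '/', 'b', 'f' }
  C → f: FIRST = { 'f' }
Productions for A:
  A → ε: FIRST = { ε }
  A → B A /: FIRST = { '/', 'b', 'f' }
  A → b f f: FIRST = { 'b' }
  A → B: FIRST = { '/', 'b', 'f' }
B has only one production, so no FIRST/FIRST conflict is possible there.

Conflict for C: C → A / C and C → C b
  Overlap: { '/', 'b', 'f' }
Conflict for C: C → A / C and C → f
  Overlap: { 'f' }
Conflict for C: C → C b and C → f
  Overlap: { 'f' }
Conflict for A: A → B A / and A → b f f
  Overlap: { 'b' }
Conflict for A: A → B A / and A → B
  Overlap: { '/', 'b', 'f' }
Conflict for A: A → b f f and A → B
  Overlap: { 'b' }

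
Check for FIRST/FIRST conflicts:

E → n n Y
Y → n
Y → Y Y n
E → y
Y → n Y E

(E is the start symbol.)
FIRST sets of the non-terminals at (or reachable through a nullable prefix from) the front of some alternative:
  FIRST(Y) = { 'n' }

Productions for E:
  E → n n Y: FIRST = { 'n' }
  E → y: FIRST = { 'y' }
Productions for Y:
  Y → n: FIRST = { 'n' }
  Y → Y Y n: FIRST = { 'n' }
  Y → n Y E: FIRST = { 'n' }

Conflict for Y: Y → n and Y → Y Y n
  Overlap: { 'n' }
Conflict for Y: Y → n and Y → n Y E
  Overlap: { 'n' }
Conflict for Y: Y → Y Y n and Y → n Y E
  Overlap: { 'n' }

Answer: Yes. Y → n / Y → Y Y n on { 'n' }; Y → n / Y → n Y E on { 'n' }; Y → Y Y n / Y → n Y E on { 'n' }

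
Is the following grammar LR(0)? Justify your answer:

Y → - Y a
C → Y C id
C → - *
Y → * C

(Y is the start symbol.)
A grammar is LR(0) if no state in the canonical LR(0) collection has:
  - both a shift item (dot before a terminal) and a complete item (shift-reduce conflict), or
  - two or more complete items (reduce-reduce conflict; the accept item [Y' → Y .] counts as a complete item here).

Augment with Y' → Y and build the canonical LR(0) collection (I0 = CLOSURE({[Y' → . Y]}), then GOTO on every symbol after a dot until no new states appear). It has 12 states:
  I0: { [Y → . * C], [Y → . - Y a], [Y' → . Y] }  — shift
  I1: { [C → . - *], [C → . Y C id], [Y → * . C], [Y → . * C], [Y → . - Y a] }  — shift
  I2: { [Y → - . Y a], [Y → . * C], [Y → . - Y a] }  — shift
  I3: { [Y' → Y .] }  — accept
  I4: { [Y → - Y . a] }  — shift
  I5: { [Y → - Y a .] }  — reduce
  I6: { [C → - . *], [Y → - . Y a], [Y → . * C], [Y → . - Y a] }  — shift
  I7: { [Y → * C .] }  — reduce
  I8: { [C → . - *], [C → . Y C id], [C → Y . C id], [Y → . * C], [Y → . - Y a] }  — shift
  I9: { [C → Y C . id] }  — shift
  I10: { [C → Y C id .] }  — reduce
  I11: { [C → - * .], [C → . - *], [C → . Y C id], [Y → * . C], [Y → . * C], [Y → . - Y a] }  — shift, reduce

Conflict in state I11:
  Shift-reduce conflict between [C → - * .] and [C → . - *]
So the grammar is NOT LR(0).

Answer: No. Shift-reduce conflict between [C → - * .] and [C → . - *]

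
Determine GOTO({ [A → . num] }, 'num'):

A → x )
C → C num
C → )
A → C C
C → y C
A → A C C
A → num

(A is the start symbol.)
{ [A → num .] }

GOTO(I, 'num') = CLOSURE({ [A → αX.β] : [A → α.Xβ] ∈ I, X = 'num' })

Items with dot before 'num', with the dot advanced:
  [A → . num] → [A → num .]
Closure adds nothing (no advanced item has the dot before a non-terminal).

GOTO = { [A → num .] }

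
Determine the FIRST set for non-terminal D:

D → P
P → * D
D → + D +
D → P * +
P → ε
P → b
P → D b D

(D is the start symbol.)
{ '*', '+', 'b', ε }

To compute FIRST(D), examine every production with D on the left-hand side, reading each right-hand side left to right until a non-nullable symbol is reached.

FIRST sets of the other non-terminals involved (by the same procedure, iterated to a fixed point):
  FIRST(P) = { '*', '+', 'b', ε }

From D → P:
  - P is a non-terminal: add FIRST(P) \ {ε} = { '*', '+', 'b' }
    P is nullable and nothing follows, so the whole right-hand side can vanish: ε ∈ FIRST(D)
From D → + D +:
  - '+' is a terminal: add '+' and stop
From D → P * +:
  - P is a non-terminal: add FIRST(P) \ {ε} = { '*', '+', 'b' }
    P is nullable, so continue to the next symbol
  - '*' is a terminal: add '*' and stop

Collecting: FIRST(D) = { '*', '+', 'b', ε }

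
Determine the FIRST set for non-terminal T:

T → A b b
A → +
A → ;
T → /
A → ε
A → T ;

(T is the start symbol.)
{ '+', '/', ';', 'b' }

To compute FIRST(T), examine every production with T on the left-hand side, reading each right-hand side left to right until a non-nullable symbol is reached.

FIRST sets of the other non-terminals involved (by the same procedure, iterated to a fixed point):
  FIRST(A) = { '+', '/', ';', 'b', ε }

From T → A b b:
  - A is a non-terminal: add FIRST(A) \ {ε} = { '+', '/', ';', 'b' }
    A is nullable, so continue to the next symbol
  - b is a terminal: add 'b' and stop
From T → /:
  - '/' is a terminal: add '/' and stop

Collecting: FIRST(T) = { '+', '/', ';', 'b' }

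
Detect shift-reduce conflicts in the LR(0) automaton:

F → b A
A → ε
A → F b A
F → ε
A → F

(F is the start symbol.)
Yes — I0: [F → .] vs [F → . b A]; I2: [A → .] vs [F → . b A]; I4: [A → F .] vs [A → F . b A]; I5: [A → .] vs [F → . b A]

A shift-reduce conflict occurs when an LR(0) state has both:
  - a complete (reduce) item [A → α .] (dot at the end), and
  - a shift item [B → β . c γ] (dot before a terminal).

Augment with F' → F and build the canonical LR(0) collection (I0 = CLOSURE({[F' → . F]}), then GOTO on every symbol after a dot until no new states appear). It has 7 states:
  I0: { [F → . b A], [F → .], [F' → . F] }  — shift, reduce
  I1: { [F' → F .] }  — accept
  I2: { [A → . F b A], [A → . F], [A → .], [F → . b A], [F → .], [F → b . A] }  — shift, 2 reduces
  I3: { [F → b A .] }  — reduce
  I4: { [A → F . b A], [A → F .] }  — shift, reduce
  I5: { [A → . F b A], [A → . F], [A → .], [A → F b . A], [F → . b A], [F → .] }  — shift, 2 reduces
  I6: { [A → F b A .] }  — reduce

I0 contains reduce item [F → .] and shift item [F → . b A] — shift-reduce conflict.
I2 contains reduce items [A → .], [F → .] and shift item [F → . b A] — shift-reduce conflict.
I4 contains reduce item [A → F .] and shift item [A → F . b A] — shift-reduce conflict.
I5 contains reduce items [A → .], [F → .] and shift item [F → . b A] — shift-reduce conflict.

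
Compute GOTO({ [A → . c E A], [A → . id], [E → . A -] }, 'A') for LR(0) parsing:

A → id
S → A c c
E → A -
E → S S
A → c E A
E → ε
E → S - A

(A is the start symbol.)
GOTO(I, 'A') = CLOSURE({ [A → αX.β] : [A → α.Xβ] ∈ I, X = 'A' })

Items with dot before 'A', with the dot advanced:
  [E → . A -] → [E → A . -]
Closure adds nothing (no advanced item has the dot before a non-terminal).

GOTO = { [E → A . -] }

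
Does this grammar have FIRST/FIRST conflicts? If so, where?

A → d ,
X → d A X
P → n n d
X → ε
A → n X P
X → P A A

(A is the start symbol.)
FIRST sets of the non-terminals at (or reachable through a nullable prefix from) the front of some alternative:
  FIRST(P) = { 'n' }

Productions for A:
  A → d ,: FIRST = { 'd' }
  A → n X P: FIRST = { 'n' }
Productions for X:
  X → d A X: FIRST = { 'd' }
  X → ε: FIRST = { ε }
  X → P A A: FIRST = { 'n' }
P has only one production, so no FIRST/FIRST conflict is possible there.

All alternatives of each non-terminal have pairwise disjoint FIRST sets.

Answer: No FIRST/FIRST conflicts.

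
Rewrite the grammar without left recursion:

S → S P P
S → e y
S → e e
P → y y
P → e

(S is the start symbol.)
S is directly left-recursive. The standard transformation for
  A → A α₁ | ... | A α_m | β₁ | ... | β_n
is
  A  → β₁ A' | ... | β_n A'
  A' → α₁ A' | ... | α_m A' | ε

S → e y becomes S → e y S'
S → e e becomes S → e e S'
S → S P P becomes S' → P P S'
Add S' → ε

Productions for other non-terminals are unchanged:
  P → y y
  P → e

Resulting grammar:
S → e y S'
S → e e S'
S' → P P S'
S' → ε
P → y y
P → e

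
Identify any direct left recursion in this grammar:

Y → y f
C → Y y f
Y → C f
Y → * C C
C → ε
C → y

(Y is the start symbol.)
Direct left recursion occurs when N → N α for some non-terminal N (the right-hand side begins with the left-hand side itself).

Y → y f: starts with y
C → Y y f: starts with Y
Y → C f: starts with C
Y → * C C: starts with '*'
C → ε: starts with ε
C → y: starts with y

No direct left recursion found.

Answer: No direct left recursion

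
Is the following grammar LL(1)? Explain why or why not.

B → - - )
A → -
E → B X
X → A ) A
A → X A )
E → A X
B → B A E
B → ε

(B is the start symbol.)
Relevant sets:
  FIRST(B) = { '-', ε }
  FIRST(A) = { '-' }
  FIRST(X) = { '-' }
  FOLLOW(B) = { $, '-' }

For B:
  PREDICT(B → '-' '-' ')') = { '-' }
  PREDICT(B → B A E) = { '-' }
  PREDICT(B → ε) = { $, '-' }
For A:
  PREDICT(A → '-') = { '-' }
  PREDICT(A → X A ')') = { '-' }
For E:
  PREDICT(E → B X) = { '-' }
  PREDICT(E → A X) = { '-' }
X has a single production, so nothing to check there.

Conflict found: Predict set conflict for B: { '-' }
The grammar is NOT LL(1).

Answer: No. Predict set conflict for B: { '-' }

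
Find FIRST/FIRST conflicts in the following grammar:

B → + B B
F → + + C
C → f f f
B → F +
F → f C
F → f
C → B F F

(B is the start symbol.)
A FIRST/FIRST conflict occurs when two productions N → α and N → β for the same non-terminal have FIRST(α) ∩ FIRST(β) ≠ ∅ (with ε ∈ FIRST of a nullable right-hand side, so two nullable alternatives also conflict).

FIRST sets of the non-terminals at (or reachable through a nullable prefix from) the front of some alternative:
  FIRST(F) = { '+', 'f' }
  FIRST(B) = { '+', 'f' }

Productions for B:
  B → + B B: FIRST = { '+' }
  B → F +: FIRST = { '+', 'f' }
Productions for F:
  F → + + C: FIRST = { '+' }
  F → f C: FIRST = { 'f' }
  F → f: FIRST = { 'f' }
Productions for C:
  C → f f f: FIRST = { 'f' }
  C → B F F: FIRST = { '+', 'f' }

Conflict for B: B → + B B and B → F +
  Overlap: { '+' }
Conflict for F: F → f C and F → f
  Overlap: { 'f' }
Conflict for C: C → f f f and C → B F F
  Overlap: { 'f' }

Answer: Yes. B → '+' B B / B → F '+' on { '+' }; F → f C / F → f on { 'f' }; C → f f f / C → B F F on { 'f' }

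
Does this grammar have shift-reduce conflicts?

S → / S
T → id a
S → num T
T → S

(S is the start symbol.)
No shift-reduce conflicts

Augment with S' → S and build the canonical LR(0) collection (I0 = CLOSURE({[S' → . S]}), then GOTO on every symbol after a dot until no new states appear). It has 9 states:
  I0: { [S → . / S], [S → . num T], [S' → . S] }  — shift
  I1: { [S → . / S], [S → . num T], [S → / . S] }  — shift
  I2: { [S' → S .] }  — accept
  I3: { [S → . / S], [S → . num T], [S → num . T], [T → . S], [T → . id a] }  — shift
  I4: { [T → S .] }  — reduce
  I5: { [S → num T .] }  — reduce
  I6: { [T → id . a] }  — shift
  I7: { [T → id a .] }  — reduce
  I8: { [S → / S .] }  — reduce

No state contains both a complete item and a shift item.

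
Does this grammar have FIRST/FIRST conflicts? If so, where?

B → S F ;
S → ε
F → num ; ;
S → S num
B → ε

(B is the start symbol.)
No FIRST/FIRST conflicts.

A FIRST/FIRST conflict occurs when two productions N → α and N → β for the same non-terminal have FIRST(α) ∩ FIRST(β) ≠ ∅ (with ε ∈ FIRST of a nullable right-hand side, so two nullable alternatives also conflict).

FIRST sets of the non-terminals at (or reachable through a nullable prefix from) the front of some alternative:
  FIRST(S) = { 'num', ε }
  FIRST(F) = { 'num' }

Productions for B:
  B → S F ;: FIRST = { 'num' }
  B → ε: FIRST = { ε }
Productions for S:
  S → ε: FIRST = { ε }
  S → S num: FIRST = { 'num' }
F has only one production, so no FIRST/FIRST conflict is possible there.

All alternatives of each non-terminal have pairwise disjoint FIRST sets.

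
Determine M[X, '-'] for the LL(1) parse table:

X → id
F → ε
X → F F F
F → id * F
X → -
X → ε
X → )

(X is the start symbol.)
X → -

To find M[X, '-'], we find productions for X where '-' is in the predict set (PREDICT(N → α) = (FIRST(α) \ {ε}) ∪ (FOLLOW(N) if α ⇒* ε)).

Relevant sets:
  FIRST(F) = { 'id', ε }
  FOLLOW(X) = { $ }

X → id: PREDICT = { 'id' }
X → F F F: PREDICT = { $, 'id' }
X → -: PREDICT = { '-' }
  '-' is in predict set, so this production goes in M[X, '-']
X → ε: PREDICT = { $ }
X → ): PREDICT = { ')' }

M[X, '-'] = X → -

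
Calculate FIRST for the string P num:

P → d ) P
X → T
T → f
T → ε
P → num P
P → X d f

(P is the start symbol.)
FIRST sets of the non-terminals involved (from the grammar, by fixed-point iteration):
  FIRST(P) = { 'd', 'f', 'num' }

To compute FIRST(P num), process the symbols left to right:
Symbol P is a non-terminal. Add FIRST(P) \ {ε} = { 'd', 'f', 'num' }
P is not nullable (ε ∉ FIRST(P)), so stop here.
FIRST(P num) = { 'd', 'f', 'num' }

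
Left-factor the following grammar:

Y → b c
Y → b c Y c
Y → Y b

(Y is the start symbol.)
Y → b c Y'
Y' → ε
Y' → Y c
Y → Y b

Left-factoring transforms A → αβ₁ | αβ₂ into A → αA' and A' → β₁ | β₂
(α is the longest common prefix among the alternatives). Repeat until
no nonterminal has two alternatives with a common prefix.

Round 1: Y has alternatives sharing prefix 'b c'. Introduce Y': Y → b c Y'
  Add: Y' → ε
  Add: Y' → Y c

No remaining common prefixes — done.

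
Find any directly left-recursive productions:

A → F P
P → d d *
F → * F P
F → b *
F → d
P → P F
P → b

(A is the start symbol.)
A → F P: starts with F
P → d d *: starts with d
F → * F P: starts with '*'
F → b *: starts with b
F → d: starts with d
P → P F: LEFT RECURSIVE (starts with P)
P → b: starts with b

The grammar has direct left recursion on: P.

Answer: Yes, P is left-recursive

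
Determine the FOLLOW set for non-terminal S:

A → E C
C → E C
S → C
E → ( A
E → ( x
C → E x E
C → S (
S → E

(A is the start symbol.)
To compute FOLLOW(S), find every occurrence of S on a right-hand side N → α S β: add FIRST(β) \ {ε}, and if β is empty or nullable also add FOLLOW(N). Iterate to a fixed point.

In C → S (: S is followed by '(', add FIRST('(') \ {ε} = { '(' }

Taking the union: FOLLOW(S) = { '(' }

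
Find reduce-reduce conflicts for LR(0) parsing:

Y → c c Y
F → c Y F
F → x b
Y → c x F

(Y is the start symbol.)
Augment with Y' → Y and build the canonical LR(0) collection (I0 = CLOSURE({[Y' → . Y]}), then GOTO on every symbol after a dot until no new states appear). It has 12 states:
  I0: { [Y → . c c Y], [Y → . c x F], [Y' → . Y] }  — shift
  I1: { [Y' → Y .] }  — accept
  I2: { [Y → c . c Y], [Y → c . x F] }  — shift
  I3: { [Y → . c c Y], [Y → . c x F], [Y → c c . Y] }  — shift
  I4: { [F → . c Y F], [F → . x b], [Y → c x . F] }  — shift
  I5: { [Y → c x F .] }  — reduce
  I6: { [F → c . Y F], [Y → . c c Y], [Y → . c x F] }  — shift
  I7: { [F → x . b] }  — shift
  I8: { [F → x b .] }  — reduce
  I9: { [F → . c Y F], [F → . x b], [F → c Y . F] }  — shift
  I10: { [F → c Y F .] }  — reduce
  I11: { [Y → c c Y .] }  — reduce

No state contains more than one complete item.

Answer: No reduce-reduce conflicts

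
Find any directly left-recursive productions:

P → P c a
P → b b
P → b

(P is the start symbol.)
Yes, P is left-recursive

Direct left recursion occurs when N → N α for some non-terminal N (the right-hand side begins with the left-hand side itself).

P → P c a: LEFT RECURSIVE (starts with P)
P → b b: starts with b
P → b: starts with b

The grammar has direct left recursion on: P.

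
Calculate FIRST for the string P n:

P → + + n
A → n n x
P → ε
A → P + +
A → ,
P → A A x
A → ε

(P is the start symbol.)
FIRST sets of the non-terminals involved (from the grammar, by fixed-point iteration):
  FIRST(P) = { '+', ',', 'n', 'x', ε }

To compute FIRST(P n), process the symbols left to right:
Symbol P is a non-terminal. Add FIRST(P) \ {ε} = { '+', ',', 'n', 'x' }
P is nullable (ε ∈ FIRST(P)), continue to the next symbol.
Symbol n is a terminal. Add 'n' and stop.
FIRST(P n) = { '+', ',', 'n', 'x' }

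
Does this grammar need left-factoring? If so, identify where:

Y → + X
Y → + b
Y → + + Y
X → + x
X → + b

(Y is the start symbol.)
Left-factoring is needed when two productions for the same non-terminal
share a common prefix on the right-hand side.

Productions for Y:
  Y → + X
  Y → + b
  Y → + + Y
Productions for X:
  X → + x
  X → + b

Found common prefix '+' in productions for Y
Found common prefix '+' in productions for X

Answer: Yes, Y has productions with common prefix '+'; X has productions with common prefix '+'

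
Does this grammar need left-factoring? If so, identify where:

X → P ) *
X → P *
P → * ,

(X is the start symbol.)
Left-factoring is needed when two productions for the same non-terminal
share a common prefix on the right-hand side.

Productions for X:
  X → P ) *
  X → P *

Found common prefix 'P' in productions for X

Answer: Yes, X has productions with common prefix 'P'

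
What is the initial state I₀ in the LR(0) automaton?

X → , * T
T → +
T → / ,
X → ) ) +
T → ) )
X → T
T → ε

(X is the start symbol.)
First, augment the grammar with X' → X
I₀ = CLOSURE({ [X' → . X] }):
  [X' → . X] has the dot before X: add [X → . , * T], [X → . ) ) +], [X → . T]
  [X → . T] has the dot before T: add [T → . +], [T → . / ,], [T → . ) )], [T → .]
No further items can be added.

I₀ = { [T → . ) )], [T → . +], [T → . / ,], [T → .], [X → . ) ) +], [X → . , * T], [X → . T], [X' → . X] }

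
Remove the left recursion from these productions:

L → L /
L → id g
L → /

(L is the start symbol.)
L is directly left-recursive. The standard transformation for
  A → A α₁ | ... | A α_m | β₁ | ... | β_n
is
  A  → β₁ A' | ... | β_n A'
  A' → α₁ A' | ... | α_m A' | ε

L → id g becomes L → id g L'
L → / becomes L → / L'
L → L / becomes L' → / L'
Add L' → ε

Resulting grammar:
L → id g L'
L → / L'
L' → / L'
L' → ε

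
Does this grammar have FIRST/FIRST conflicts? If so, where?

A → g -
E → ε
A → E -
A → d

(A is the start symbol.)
No FIRST/FIRST conflicts.

A FIRST/FIRST conflict occurs when two productions N → α and N → β for the same non-terminal have FIRST(α) ∩ FIRST(β) ≠ ∅ (with ε ∈ FIRST of a nullable right-hand side, so two nullable alternatives also conflict).

FIRST sets of the non-terminals at (or reachable through a nullable prefix from) the front of some alternative:
  FIRST(E) = { ε }

Productions for A:
  A → g -: FIRST = { 'g' }
  A → E -: FIRST = { '-' }
  A → d: FIRST = { 'd' }
E has only one production, so no FIRST/FIRST conflict is possible there.

All alternatives of each non-terminal have pairwise disjoint FIRST sets.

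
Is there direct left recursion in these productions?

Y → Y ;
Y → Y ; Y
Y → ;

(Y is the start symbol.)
Y → Y ;: LEFT RECURSIVE (starts with Y)
Y → Y ; Y: LEFT RECURSIVE (starts with Y)
Y → ;: starts with ';'

The grammar has direct left recursion on: Y.

Answer: Yes, Y is left-recursive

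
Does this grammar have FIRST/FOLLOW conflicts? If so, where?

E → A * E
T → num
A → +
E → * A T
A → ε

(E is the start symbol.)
A FIRST/FOLLOW conflict occurs when a non-terminal N has a nullable alternative N → β (β ⇒* ε) and another alternative N → α with FIRST(α) ∩ FOLLOW(N) ≠ ∅: on such a lookahead the parser cannot decide between expanding α and letting N vanish via β.

Nullable non-terminals: A.

A: nullable alternative(s) A → ε; FOLLOW(A) = { '*', 'num' }
  A → +: FIRST \ {ε} = { '+' } — disjoint from FOLLOW(A)
  A → ε: FIRST \ {ε} = { } — this is the only nullable alternative, skip

E, T have no nullable alternative, so no FIRST/FOLLOW check is needed there.

No FIRST/FOLLOW conflicts found.

Answer: No FIRST/FOLLOW conflicts.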